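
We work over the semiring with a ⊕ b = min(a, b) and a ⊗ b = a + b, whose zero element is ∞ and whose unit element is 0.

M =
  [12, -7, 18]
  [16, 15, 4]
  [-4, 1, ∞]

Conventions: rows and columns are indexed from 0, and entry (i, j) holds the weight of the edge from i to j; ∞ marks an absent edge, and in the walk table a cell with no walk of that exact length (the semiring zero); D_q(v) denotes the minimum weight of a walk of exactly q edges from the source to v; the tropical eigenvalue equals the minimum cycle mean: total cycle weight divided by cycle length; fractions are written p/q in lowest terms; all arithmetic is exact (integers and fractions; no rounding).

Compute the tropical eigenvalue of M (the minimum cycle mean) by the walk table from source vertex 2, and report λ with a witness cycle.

q=0: [∞, ∞, 0]
q=1: [-4, 1, ∞]
q=2: [8, -11, 5]
q=3: [1, 1, -7]
Optimal cycle mean attained by: cycle 0->1->2->0, total (-7) + 4 + (-4), length 3.
Answer: λ = -7/3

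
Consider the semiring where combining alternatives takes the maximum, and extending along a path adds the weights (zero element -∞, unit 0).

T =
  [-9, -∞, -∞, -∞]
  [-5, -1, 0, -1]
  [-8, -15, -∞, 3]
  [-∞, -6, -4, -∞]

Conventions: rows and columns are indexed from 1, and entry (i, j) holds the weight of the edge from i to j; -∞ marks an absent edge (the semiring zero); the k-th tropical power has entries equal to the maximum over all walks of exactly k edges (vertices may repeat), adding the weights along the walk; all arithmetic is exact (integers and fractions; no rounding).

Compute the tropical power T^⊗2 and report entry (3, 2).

T^⊗2:
  [-18, -∞, -∞, -∞]
  [-6, -2, -1, 3]
  [-17, -3, -1, -16]
  [-11, -7, -6, -1]
Key observation: the optimum is the walk 3->4->2, with weight 3 + (-6) = -3.
Optimal value attained by: walk 3->4->2.
Answer: (T^⊗2)[3][2] = -3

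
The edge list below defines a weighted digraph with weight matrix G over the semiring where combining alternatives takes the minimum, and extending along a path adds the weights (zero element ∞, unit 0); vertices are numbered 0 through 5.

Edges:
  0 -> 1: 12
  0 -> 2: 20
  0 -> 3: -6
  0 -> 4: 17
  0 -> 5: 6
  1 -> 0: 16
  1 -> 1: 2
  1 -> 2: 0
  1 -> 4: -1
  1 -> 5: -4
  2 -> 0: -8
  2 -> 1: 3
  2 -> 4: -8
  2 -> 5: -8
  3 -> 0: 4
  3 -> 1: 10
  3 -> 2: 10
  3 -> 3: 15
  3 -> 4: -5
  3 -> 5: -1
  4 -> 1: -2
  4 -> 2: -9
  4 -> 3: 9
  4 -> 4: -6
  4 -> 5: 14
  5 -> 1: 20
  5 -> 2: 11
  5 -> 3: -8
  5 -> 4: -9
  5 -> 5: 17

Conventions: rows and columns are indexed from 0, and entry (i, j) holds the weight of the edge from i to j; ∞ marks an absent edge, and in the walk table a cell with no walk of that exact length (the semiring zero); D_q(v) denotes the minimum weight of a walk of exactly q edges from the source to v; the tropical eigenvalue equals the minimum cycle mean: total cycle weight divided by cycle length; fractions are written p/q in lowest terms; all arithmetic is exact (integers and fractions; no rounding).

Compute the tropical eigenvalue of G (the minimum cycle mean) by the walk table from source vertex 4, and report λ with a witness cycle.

q=0: [∞, ∞, ∞, ∞, 0, ∞]
q=1: [∞, -2, -9, 9, -6, 14]
q=2: [-17, -8, -15, 3, -17, -17]
q=3: [-23, -19, -26, -25, -26, -23]
q=4: [-34, -28, -35, -31, -34, -34]
q=5: [-43, -36, -43, -42, -43, -43]
q=6: [-51, -45, -52, -51, -52, -51]
Optimal cycle mean attained by: cycle 2->5->4->2, total (-8) + (-9) + (-9), length 3.
Answer: λ = -26/3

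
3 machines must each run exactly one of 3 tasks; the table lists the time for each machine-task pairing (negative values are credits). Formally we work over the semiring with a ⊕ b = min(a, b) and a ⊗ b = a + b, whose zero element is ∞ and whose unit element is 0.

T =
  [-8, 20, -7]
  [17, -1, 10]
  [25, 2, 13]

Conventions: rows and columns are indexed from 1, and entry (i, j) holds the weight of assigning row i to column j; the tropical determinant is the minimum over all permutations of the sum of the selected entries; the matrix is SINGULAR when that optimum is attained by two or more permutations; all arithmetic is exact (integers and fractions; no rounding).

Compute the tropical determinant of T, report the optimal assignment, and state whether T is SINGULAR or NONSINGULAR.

σ = (1, 2, 3): (-8) + (-1) + 13 = 4
σ = (1, 3, 2): (-8) + 10 + 2 = 4
σ = (2, 1, 3): 20 + 17 + 13 = 50
σ = (2, 3, 1): 20 + 10 + 25 = 55
σ = (3, 1, 2): (-7) + 17 + 2 = 12
σ = (3, 2, 1): (-7) + (-1) + 25 = 17
Optimal value attained by: σ = (1, 2, 3).
Answer: det⊕(T) = 4; verdict: SINGULAR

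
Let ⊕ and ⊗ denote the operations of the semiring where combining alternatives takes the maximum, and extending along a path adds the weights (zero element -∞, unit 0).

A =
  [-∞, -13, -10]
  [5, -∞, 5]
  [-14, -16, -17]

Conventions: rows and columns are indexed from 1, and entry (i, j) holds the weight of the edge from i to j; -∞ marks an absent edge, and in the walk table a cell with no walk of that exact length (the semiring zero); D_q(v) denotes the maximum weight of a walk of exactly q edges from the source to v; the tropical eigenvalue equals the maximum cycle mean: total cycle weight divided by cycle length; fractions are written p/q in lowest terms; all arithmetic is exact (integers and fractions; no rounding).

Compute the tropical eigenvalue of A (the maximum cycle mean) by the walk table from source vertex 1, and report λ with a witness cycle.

q=0: [0, -∞, -∞]
q=1: [-∞, -13, -10]
q=2: [-8, -26, -8]
q=3: [-21, -21, -18]
Optimal cycle mean attained by: cycle 1->2->1, total (-13) + 5, length 2.
Answer: λ = -4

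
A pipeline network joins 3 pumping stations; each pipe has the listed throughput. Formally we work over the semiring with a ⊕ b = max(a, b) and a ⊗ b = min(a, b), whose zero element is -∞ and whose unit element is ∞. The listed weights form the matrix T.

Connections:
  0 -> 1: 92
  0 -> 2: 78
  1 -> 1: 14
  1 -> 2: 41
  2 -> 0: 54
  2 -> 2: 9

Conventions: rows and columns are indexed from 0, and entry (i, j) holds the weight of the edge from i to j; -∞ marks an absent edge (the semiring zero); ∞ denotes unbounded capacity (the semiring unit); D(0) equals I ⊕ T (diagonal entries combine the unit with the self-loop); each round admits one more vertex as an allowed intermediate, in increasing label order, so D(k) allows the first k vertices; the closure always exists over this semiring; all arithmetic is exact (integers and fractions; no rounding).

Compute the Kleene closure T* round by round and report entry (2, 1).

D(0):
  [∞, 92, 78]
  [-∞, ∞, 41]
  [54, -∞, ∞]
D(1):
  [∞, 92, 78]
  [-∞, ∞, 41]
  [54, 54, ∞]
D(2):
  [∞, 92, 78]
  [-∞, ∞, 41]
  [54, 54, ∞]
D(3):
  [∞, 92, 78]
  [41, ∞, 41]
  [54, 54, ∞]
Answer: T*[2][1] = 54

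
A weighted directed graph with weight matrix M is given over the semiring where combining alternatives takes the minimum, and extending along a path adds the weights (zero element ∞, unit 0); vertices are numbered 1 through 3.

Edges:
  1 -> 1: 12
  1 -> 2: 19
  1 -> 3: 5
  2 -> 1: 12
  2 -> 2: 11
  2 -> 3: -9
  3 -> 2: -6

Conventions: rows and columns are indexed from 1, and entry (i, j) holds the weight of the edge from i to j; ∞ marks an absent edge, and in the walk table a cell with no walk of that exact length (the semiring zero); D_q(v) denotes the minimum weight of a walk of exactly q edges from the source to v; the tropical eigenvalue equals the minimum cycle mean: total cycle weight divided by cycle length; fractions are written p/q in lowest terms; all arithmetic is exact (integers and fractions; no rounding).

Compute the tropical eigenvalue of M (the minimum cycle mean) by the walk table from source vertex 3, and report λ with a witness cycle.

q=0: [∞, ∞, 0]
q=1: [∞, -6, ∞]
q=2: [6, 5, -15]
q=3: [17, -21, -4]
Optimal cycle mean attained by: cycle 2->3->2, total (-9) + (-6), length 2.
Answer: λ = -15/2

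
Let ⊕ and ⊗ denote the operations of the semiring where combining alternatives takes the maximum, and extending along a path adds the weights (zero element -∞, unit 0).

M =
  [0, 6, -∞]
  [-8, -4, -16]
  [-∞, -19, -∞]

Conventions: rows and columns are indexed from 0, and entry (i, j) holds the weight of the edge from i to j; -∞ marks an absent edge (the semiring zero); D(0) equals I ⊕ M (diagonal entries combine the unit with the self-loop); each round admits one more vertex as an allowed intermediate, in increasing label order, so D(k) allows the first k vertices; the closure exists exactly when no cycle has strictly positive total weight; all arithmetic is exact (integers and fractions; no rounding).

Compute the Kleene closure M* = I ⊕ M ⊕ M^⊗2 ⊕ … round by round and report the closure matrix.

D(0):
  [0, 6, -∞]
  [-8, 0, -16]
  [-∞, -19, 0]
D(1):
  [0, 6, -∞]
  [-8, 0, -16]
  [-∞, -19, 0]
D(2):
  [0, 6, -10]
  [-8, 0, -16]
  [-27, -19, 0]
D(3):
  [0, 6, -10]
  [-8, 0, -16]
  [-27, -19, 0]
Answer: M* = [[0, 6, -10], [-8, 0, -16], [-27, -19, 0]]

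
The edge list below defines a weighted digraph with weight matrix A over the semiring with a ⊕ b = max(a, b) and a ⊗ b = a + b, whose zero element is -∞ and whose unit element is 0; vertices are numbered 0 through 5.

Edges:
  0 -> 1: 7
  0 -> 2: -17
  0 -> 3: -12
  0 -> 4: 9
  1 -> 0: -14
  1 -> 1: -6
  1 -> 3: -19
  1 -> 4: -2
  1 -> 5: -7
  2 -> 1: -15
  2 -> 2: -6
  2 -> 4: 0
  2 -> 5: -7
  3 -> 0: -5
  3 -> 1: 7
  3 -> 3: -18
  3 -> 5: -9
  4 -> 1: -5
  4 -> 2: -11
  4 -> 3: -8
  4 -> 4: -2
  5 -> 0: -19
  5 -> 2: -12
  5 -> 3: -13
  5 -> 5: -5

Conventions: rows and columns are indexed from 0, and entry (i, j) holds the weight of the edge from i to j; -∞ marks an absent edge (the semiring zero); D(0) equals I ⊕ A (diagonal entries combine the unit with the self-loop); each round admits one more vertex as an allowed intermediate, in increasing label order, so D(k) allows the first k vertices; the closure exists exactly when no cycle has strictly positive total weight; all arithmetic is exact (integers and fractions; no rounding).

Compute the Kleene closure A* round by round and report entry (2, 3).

D(0):
  [0, 7, -17, -12, 9, -∞]
  [-14, 0, -∞, -19, -2, -7]
  [-∞, -15, 0, -∞, 0, -7]
  [-5, 7, -∞, 0, -∞, -9]
  [-∞, -5, -11, -8, 0, -∞]
  [-19, -∞, -12, -13, -∞, 0]
D(1):
  [0, 7, -17, -12, 9, -∞]
  [-14, 0, -31, -19, -2, -7]
  [-∞, -15, 0, -∞, 0, -7]
  [-5, 7, -22, 0, 4, -9]
  [-∞, -5, -11, -8, 0, -∞]
  [-19, -12, -12, -13, -10, 0]
D(2):
  [0, 7, -17, -12, 9, 0]
  [-14, 0, -31, -19, -2, -7]
  [-29, -15, 0, -34, 0, -7]
  [-5, 7, -22, 0, 5, 0]
  [-19, -5, -11, -8, 0, -12]
  [-19, -12, -12, -13, -10, 0]
D(3):
  [0, 7, -17, -12, 9, 0]
  [-14, 0, -31, -19, -2, -7]
  [-29, -15, 0, -34, 0, -7]
  [-5, 7, -22, 0, 5, 0]
  [-19, -5, -11, -8, 0, -12]
  [-19, -12, -12, -13, -10, 0]
D(4):
  [0, 7, -17, -12, 9, 0]
  [-14, 0, -31, -19, -2, -7]
  [-29, -15, 0, -34, 0, -7]
  [-5, 7, -22, 0, 5, 0]
  [-13, -1, -11, -8, 0, -8]
  [-18, -6, -12, -13, -8, 0]
D(5):
  [0, 8, -2, 1, 9, 1]
  [-14, 0, -13, -10, -2, -7]
  [-13, -1, 0, -8, 0, -7]
  [-5, 7, -6, 0, 5, 0]
  [-13, -1, -11, -8, 0, -8]
  [-18, -6, -12, -13, -8, 0]
D(6):
  [0, 8, -2, 1, 9, 1]
  [-14, 0, -13, -10, -2, -7]
  [-13, -1, 0, -8, 0, -7]
  [-5, 7, -6, 0, 5, 0]
  [-13, -1, -11, -8, 0, -8]
  [-18, -6, -12, -13, -8, 0]
Answer: A*[2][3] = -8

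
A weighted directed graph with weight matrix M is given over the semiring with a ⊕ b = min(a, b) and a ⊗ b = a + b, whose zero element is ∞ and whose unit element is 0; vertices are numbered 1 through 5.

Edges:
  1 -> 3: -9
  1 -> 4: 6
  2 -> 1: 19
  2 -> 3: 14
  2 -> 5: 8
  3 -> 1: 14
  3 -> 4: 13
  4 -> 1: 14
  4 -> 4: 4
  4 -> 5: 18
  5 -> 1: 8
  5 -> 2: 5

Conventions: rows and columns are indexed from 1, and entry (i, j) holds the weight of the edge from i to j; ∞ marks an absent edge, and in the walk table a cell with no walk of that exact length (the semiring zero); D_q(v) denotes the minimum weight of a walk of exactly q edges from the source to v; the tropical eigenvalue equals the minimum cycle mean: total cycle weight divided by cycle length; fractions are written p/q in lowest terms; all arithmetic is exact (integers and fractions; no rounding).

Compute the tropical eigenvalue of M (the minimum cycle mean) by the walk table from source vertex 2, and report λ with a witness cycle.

q=0: [∞, 0, ∞, ∞, ∞]
q=1: [19, ∞, 14, ∞, 8]
q=2: [16, 13, 10, 25, ∞]
q=3: [24, ∞, 7, 22, 21]
q=4: [21, 26, 15, 20, 40]
q=5: [29, 45, 12, 24, 34]
Optimal cycle mean attained by: cycle 1->3->1, total (-9) + 14, length 2.
Answer: λ = 5/2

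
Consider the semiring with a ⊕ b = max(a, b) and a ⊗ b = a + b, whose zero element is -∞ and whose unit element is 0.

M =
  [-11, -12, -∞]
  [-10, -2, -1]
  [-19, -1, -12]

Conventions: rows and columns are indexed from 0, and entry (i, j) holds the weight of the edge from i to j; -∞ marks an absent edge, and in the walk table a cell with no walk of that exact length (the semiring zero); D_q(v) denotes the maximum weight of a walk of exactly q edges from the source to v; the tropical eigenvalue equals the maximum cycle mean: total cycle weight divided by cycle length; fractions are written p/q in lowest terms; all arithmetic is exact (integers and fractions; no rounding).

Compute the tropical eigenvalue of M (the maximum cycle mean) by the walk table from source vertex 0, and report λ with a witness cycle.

q=0: [0, -∞, -∞]
q=1: [-11, -12, -∞]
q=2: [-22, -14, -13]
q=3: [-24, -14, -15]
Optimal cycle mean attained by: cycle 1->2->1, total (-1) + (-1), length 2.
Answer: λ = -1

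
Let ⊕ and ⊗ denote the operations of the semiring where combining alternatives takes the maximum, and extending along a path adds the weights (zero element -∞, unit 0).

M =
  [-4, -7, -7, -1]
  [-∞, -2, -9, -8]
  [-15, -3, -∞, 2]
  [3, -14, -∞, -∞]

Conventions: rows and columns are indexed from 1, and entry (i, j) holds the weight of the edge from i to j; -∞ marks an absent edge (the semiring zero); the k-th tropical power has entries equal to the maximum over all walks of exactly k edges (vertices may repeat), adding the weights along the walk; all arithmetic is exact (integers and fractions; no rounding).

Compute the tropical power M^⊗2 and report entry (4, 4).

M^⊗2:
  [2, -9, -11, -5]
  [-5, -4, -11, -7]
  [5, -5, -12, -11]
  [-1, -4, -4, 2]
Key observation: the optimum is the walk 4->1->4, with weight 3 + (-1) = 2.
Optimal value attained by: walk 4->1->4.
Answer: (M^⊗2)[4][4] = 2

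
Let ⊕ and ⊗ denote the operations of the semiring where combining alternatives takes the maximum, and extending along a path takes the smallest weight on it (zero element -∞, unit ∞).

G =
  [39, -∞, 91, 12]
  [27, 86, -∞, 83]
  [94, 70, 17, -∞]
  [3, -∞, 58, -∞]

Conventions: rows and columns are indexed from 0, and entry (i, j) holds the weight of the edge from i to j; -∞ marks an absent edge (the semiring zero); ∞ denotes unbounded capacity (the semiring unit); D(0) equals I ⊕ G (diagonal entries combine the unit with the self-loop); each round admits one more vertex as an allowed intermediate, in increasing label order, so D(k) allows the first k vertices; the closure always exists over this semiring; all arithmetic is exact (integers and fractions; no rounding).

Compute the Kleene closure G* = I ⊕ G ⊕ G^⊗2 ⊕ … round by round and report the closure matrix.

D(0):
  [∞, -∞, 91, 12]
  [27, ∞, -∞, 83]
  [94, 70, ∞, -∞]
  [3, -∞, 58, ∞]
D(1):
  [∞, -∞, 91, 12]
  [27, ∞, 27, 83]
  [94, 70, ∞, 12]
  [3, -∞, 58, ∞]
D(2):
  [∞, -∞, 91, 12]
  [27, ∞, 27, 83]
  [94, 70, ∞, 70]
  [3, -∞, 58, ∞]
D(3):
  [∞, 70, 91, 70]
  [27, ∞, 27, 83]
  [94, 70, ∞, 70]
  [58, 58, 58, ∞]
D(4):
  [∞, 70, 91, 70]
  [58, ∞, 58, 83]
  [94, 70, ∞, 70]
  [58, 58, 58, ∞]
Answer: G* = [[∞, 70, 91, 70], [58, ∞, 58, 83], [94, 70, ∞, 70], [58, 58, 58, ∞]]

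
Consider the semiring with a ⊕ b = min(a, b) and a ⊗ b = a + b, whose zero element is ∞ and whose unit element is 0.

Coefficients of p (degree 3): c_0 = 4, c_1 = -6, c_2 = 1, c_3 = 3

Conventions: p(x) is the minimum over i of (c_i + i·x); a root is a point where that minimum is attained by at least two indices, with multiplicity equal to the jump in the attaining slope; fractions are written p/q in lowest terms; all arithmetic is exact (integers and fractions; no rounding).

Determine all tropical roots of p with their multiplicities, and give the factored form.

hull edge (i=0, c=4) to (i=1, c=-6): slope -10, span 1
hull edge (i=1, c=-6) to (i=3, c=3): slope 9/2, span 2
Factored form: p(x) = 3 ⊗ (x ⊕ (-9/2)) ⊗ (x ⊕ (-9/2)) ⊗ (x ⊕ 10)
Answer: roots = -9/2 (mult 2), 10 (mult 1)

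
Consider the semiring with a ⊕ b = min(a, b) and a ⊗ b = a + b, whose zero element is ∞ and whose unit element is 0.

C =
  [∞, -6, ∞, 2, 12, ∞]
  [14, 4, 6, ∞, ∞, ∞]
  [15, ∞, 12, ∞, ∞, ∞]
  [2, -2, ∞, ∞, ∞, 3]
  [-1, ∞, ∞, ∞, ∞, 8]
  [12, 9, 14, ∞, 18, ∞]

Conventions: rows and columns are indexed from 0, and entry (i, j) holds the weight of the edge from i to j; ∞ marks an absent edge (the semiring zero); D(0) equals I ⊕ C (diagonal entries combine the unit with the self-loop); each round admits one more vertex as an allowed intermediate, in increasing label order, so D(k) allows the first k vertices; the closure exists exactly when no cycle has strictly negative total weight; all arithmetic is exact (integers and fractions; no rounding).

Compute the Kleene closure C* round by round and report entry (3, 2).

D(0):
  [0, -6, ∞, 2, 12, ∞]
  [14, 0, 6, ∞, ∞, ∞]
  [15, ∞, 0, ∞, ∞, ∞]
  [2, -2, ∞, 0, ∞, 3]
  [-1, ∞, ∞, ∞, 0, 8]
  [12, 9, 14, ∞, 18, 0]
D(1):
  [0, -6, ∞, 2, 12, ∞]
  [14, 0, 6, 16, 26, ∞]
  [15, 9, 0, 17, 27, ∞]
  [2, -4, ∞, 0, 14, 3]
  [-1, -7, ∞, 1, 0, 8]
  [12, 6, 14, 14, 18, 0]
D(2):
  [0, -6, 0, 2, 12, ∞]
  [14, 0, 6, 16, 26, ∞]
  [15, 9, 0, 17, 27, ∞]
  [2, -4, 2, 0, 14, 3]
  [-1, -7, -1, 1, 0, 8]
  [12, 6, 12, 14, 18, 0]
D(3):
  [0, -6, 0, 2, 12, ∞]
  [14, 0, 6, 16, 26, ∞]
  [15, 9, 0, 17, 27, ∞]
  [2, -4, 2, 0, 14, 3]
  [-1, -7, -1, 1, 0, 8]
  [12, 6, 12, 14, 18, 0]
D(4):
  [0, -6, 0, 2, 12, 5]
  [14, 0, 6, 16, 26, 19]
  [15, 9, 0, 17, 27, 20]
  [2, -4, 2, 0, 14, 3]
  [-1, -7, -1, 1, 0, 4]
  [12, 6, 12, 14, 18, 0]
D(5):
  [0, -6, 0, 2, 12, 5]
  [14, 0, 6, 16, 26, 19]
  [15, 9, 0, 17, 27, 20]
  [2, -4, 2, 0, 14, 3]
  [-1, -7, -1, 1, 0, 4]
  [12, 6, 12, 14, 18, 0]
D(6):
  [0, -6, 0, 2, 12, 5]
  [14, 0, 6, 16, 26, 19]
  [15, 9, 0, 17, 27, 20]
  [2, -4, 2, 0, 14, 3]
  [-1, -7, -1, 1, 0, 4]
  [12, 6, 12, 14, 18, 0]
Answer: C*[3][2] = 2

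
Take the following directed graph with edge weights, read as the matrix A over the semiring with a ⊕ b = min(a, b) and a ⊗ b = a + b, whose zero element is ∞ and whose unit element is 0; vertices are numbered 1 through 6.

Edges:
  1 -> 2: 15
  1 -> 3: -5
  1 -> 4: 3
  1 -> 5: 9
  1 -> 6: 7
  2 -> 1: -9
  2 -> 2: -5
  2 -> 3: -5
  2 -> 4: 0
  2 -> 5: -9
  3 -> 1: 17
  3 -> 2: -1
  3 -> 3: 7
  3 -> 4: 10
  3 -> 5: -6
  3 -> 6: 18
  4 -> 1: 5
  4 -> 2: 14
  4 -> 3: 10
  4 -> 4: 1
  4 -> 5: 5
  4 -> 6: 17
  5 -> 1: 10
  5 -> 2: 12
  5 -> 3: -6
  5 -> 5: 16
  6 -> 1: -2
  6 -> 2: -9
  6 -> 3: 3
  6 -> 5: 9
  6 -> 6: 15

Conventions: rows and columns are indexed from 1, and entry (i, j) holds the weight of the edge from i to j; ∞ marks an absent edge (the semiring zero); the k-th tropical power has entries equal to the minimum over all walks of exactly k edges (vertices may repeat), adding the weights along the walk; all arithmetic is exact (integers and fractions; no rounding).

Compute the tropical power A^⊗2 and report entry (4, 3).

A^⊗2:
  [5, -6, 2, 4, -11, 13]
  [-14, -10, -15, -6, -14, -2]
  [-10, -6, -12, -1, -10, 24]
  [5, 8, -1, 2, 4, 12]
  [3, -7, 1, 4, -12, 12]
  [-18, -14, -14, -9, -18, 5]
Key observation: the optimum is the walk 4->5->3, with weight 5 + (-6) = -1.
Optimal value attained by: walk 4->5->3.
Answer: (A^⊗2)[4][3] = -1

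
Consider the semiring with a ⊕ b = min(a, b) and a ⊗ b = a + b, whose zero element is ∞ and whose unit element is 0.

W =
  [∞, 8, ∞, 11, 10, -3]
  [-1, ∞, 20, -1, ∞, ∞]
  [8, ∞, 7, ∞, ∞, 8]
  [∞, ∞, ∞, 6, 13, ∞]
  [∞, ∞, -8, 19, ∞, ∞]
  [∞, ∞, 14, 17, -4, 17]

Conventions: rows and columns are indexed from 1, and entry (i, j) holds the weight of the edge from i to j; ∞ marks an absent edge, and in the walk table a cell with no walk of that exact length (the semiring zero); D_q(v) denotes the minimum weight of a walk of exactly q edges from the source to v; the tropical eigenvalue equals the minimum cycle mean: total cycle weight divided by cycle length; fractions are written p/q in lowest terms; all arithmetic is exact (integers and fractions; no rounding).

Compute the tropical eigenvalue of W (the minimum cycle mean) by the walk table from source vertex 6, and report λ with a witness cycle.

q=0: [∞, ∞, ∞, ∞, ∞, 0]
q=1: [∞, ∞, 14, 17, -4, 17]
q=2: [22, ∞, -12, 15, 13, 22]
q=3: [-4, 30, -5, 21, 18, -4]
q=4: [3, 4, 2, 7, -8, -7]
q=5: [3, 11, -16, 3, -11, 0]
q=6: [-8, 11, -19, 8, -4, -8]
Optimal cycle mean attained by: cycle 1->6->5->3->1, total (-3) + (-4) + (-8) + 8, length 4.
Answer: λ = -7/4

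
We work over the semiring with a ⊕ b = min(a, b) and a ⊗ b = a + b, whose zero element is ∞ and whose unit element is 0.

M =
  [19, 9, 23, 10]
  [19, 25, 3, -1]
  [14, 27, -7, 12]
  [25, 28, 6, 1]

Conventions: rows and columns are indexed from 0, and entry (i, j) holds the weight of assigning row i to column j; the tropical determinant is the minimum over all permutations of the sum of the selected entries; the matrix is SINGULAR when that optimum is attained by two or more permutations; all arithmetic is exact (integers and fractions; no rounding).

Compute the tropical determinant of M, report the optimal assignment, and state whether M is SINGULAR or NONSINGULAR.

σ = (0, 1, 2, 3): 19 + 25 + (-7) + 1 = 38
σ = (0, 1, 3, 2): 19 + 25 + 12 + 6 = 62
σ = (0, 2, 1, 3): 19 + 3 + 27 + 1 = 50
σ = (0, 2, 3, 1): 19 + 3 + 12 + 28 = 62
σ = (0, 3, 1, 2): 19 + (-1) + 27 + 6 = 51
σ = (0, 3, 2, 1): 19 + (-1) + (-7) + 28 = 39
σ = (1, 0, 2, 3): 9 + 19 + (-7) + 1 = 22
σ = (1, 0, 3, 2): 9 + 19 + 12 + 6 = 46
σ = (1, 2, 0, 3): 9 + 3 + 14 + 1 = 27
σ = (1, 2, 3, 0): 9 + 3 + 12 + 25 = 49
σ = (1, 3, 0, 2): 9 + (-1) + 14 + 6 = 28
σ = (1, 3, 2, 0): 9 + (-1) + (-7) + 25 = 26
σ = (2, 0, 1, 3): 23 + 19 + 27 + 1 = 70
σ = (2, 0, 3, 1): 23 + 19 + 12 + 28 = 82
σ = (2, 1, 0, 3): 23 + 25 + 14 + 1 = 63
σ = (2, 1, 3, 0): 23 + 25 + 12 + 25 = 85
σ = (2, 3, 0, 1): 23 + (-1) + 14 + 28 = 64
σ = (2, 3, 1, 0): 23 + (-1) + 27 + 25 = 74
σ = (3, 0, 1, 2): 10 + 19 + 27 + 6 = 62
σ = (3, 0, 2, 1): 10 + 19 + (-7) + 28 = 50
σ = (3, 1, 0, 2): 10 + 25 + 14 + 6 = 55
σ = (3, 1, 2, 0): 10 + 25 + (-7) + 25 = 53
σ = (3, 2, 0, 1): 10 + 3 + 14 + 28 = 55
σ = (3, 2, 1, 0): 10 + 3 + 27 + 25 = 65
Optimal value attained by: σ = (1, 0, 2, 3).
Answer: det⊕(M) = 22; verdict: NONSINGULAR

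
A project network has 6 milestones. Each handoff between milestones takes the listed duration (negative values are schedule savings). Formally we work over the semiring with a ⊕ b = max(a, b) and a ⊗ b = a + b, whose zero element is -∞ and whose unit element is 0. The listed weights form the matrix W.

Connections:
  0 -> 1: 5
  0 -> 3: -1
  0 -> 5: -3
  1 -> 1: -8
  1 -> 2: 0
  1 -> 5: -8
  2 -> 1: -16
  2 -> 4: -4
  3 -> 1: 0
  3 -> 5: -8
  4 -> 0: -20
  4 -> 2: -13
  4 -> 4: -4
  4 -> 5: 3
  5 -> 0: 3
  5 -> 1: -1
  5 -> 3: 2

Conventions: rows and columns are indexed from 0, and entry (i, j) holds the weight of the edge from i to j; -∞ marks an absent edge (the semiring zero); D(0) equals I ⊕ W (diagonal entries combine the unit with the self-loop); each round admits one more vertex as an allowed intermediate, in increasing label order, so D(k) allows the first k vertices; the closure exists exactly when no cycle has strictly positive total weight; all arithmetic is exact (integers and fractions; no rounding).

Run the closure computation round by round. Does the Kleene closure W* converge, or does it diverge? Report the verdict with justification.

D(0):
  [0, 5, -∞, -1, -∞, -3]
  [-∞, 0, 0, -∞, -∞, -8]
  [-∞, -16, 0, -∞, -4, -∞]
  [-∞, 0, -∞, 0, -∞, -8]
  [-20, -∞, -13, -∞, 0, 3]
  [3, -1, -∞, 2, -∞, 0]
D(1):
  [0, 5, -∞, -1, -∞, -3]
  [-∞, 0, 0, -∞, -∞, -8]
  [-∞, -16, 0, -∞, -4, -∞]
  [-∞, 0, -∞, 0, -∞, -8]
  [-20, -15, -13, -21, 0, 3]
  [3, 8, -∞, 2, -∞, 0]
D(2):
  [0, 5, 5, -1, -∞, -3]
  [-∞, 0, 0, -∞, -∞, -8]
  [-∞, -16, 0, -∞, -4, -24]
  [-∞, 0, 0, 0, -∞, -8]
  [-20, -15, -13, -21, 0, 3]
  [3, 8, 8, 2, -∞, 0]
D(3):
  [0, 5, 5, -1, 1, -3]
  [-∞, 0, 0, -∞, -4, -8]
  [-∞, -16, 0, -∞, -4, -24]
  [-∞, 0, 0, 0, -4, -8]
  [-20, -15, -13, -21, 0, 3]
  [3, 8, 8, 2, 4, 0]
D(4):
  [0, 5, 5, -1, 1, -3]
  [-∞, 0, 0, -∞, -4, -8]
  [-∞, -16, 0, -∞, -4, -24]
  [-∞, 0, 0, 0, -4, -8]
  [-20, -15, -13, -21, 0, 3]
  [3, 8, 8, 2, 4, 0]
Detection: at round 5, diagonal entry (5, 5) turns strictly positive.
Key observation: the cycle 5->0->1->2->4->5 has total weight 3 + 5 + 0 + (-4) + 3, which is strictly positive.
Answer: DIVERGES — positive cycle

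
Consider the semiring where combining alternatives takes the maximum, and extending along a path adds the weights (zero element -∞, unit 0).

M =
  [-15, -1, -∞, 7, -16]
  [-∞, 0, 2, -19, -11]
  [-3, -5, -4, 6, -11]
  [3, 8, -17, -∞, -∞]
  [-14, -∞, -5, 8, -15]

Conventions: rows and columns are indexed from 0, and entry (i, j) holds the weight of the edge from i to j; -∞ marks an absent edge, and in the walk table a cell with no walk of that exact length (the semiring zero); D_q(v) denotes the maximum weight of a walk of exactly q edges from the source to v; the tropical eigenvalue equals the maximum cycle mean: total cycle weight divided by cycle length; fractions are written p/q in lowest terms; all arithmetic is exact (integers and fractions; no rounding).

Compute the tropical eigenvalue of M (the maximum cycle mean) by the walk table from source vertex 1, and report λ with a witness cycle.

q=0: [-∞, 0, -∞, -∞, -∞]
q=1: [-∞, 0, 2, -19, -11]
q=2: [-1, 0, 2, 8, -9]
q=3: [11, 16, 2, 8, -9]
q=4: [11, 16, 18, 18, 5]
q=5: [21, 26, 18, 24, 7]
Optimal cycle mean attained by: cycle 1->2->3->1, total 2 + 6 + 8, length 3.
Answer: λ = 16/3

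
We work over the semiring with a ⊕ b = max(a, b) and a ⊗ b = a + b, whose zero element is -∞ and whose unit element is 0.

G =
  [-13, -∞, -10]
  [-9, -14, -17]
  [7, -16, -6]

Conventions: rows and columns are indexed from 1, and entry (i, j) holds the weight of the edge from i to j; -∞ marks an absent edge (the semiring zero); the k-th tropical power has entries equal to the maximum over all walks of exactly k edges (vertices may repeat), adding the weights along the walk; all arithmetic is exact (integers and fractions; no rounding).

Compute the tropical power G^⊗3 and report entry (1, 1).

G^⊗2:
  [-3, -26, -16]
  [-10, -28, -19]
  [1, -22, -3]
G^⊗3:
  [-9, -32, -13]
  [-12, -35, -20]
  [4, -19, -9]
Key observation: the optimum is the walk 1->3->3->1, with weight (-10) + (-6) + 7 = -9.
Optimal value attained by: walk 1->3->3->1.
Answer: (G^⊗3)[1][1] = -9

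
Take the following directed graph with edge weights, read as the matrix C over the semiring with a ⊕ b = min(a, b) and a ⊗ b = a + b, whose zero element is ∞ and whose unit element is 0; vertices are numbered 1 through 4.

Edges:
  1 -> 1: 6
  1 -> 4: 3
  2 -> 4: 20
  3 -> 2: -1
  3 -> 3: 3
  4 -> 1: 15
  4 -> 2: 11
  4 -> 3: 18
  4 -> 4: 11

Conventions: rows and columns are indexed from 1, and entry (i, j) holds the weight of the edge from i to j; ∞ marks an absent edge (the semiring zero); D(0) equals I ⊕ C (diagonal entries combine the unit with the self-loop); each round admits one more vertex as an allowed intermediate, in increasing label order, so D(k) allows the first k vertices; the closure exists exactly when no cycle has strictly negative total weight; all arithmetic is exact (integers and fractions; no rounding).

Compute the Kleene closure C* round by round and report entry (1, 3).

D(0):
  [0, ∞, ∞, 3]
  [∞, 0, ∞, 20]
  [∞, -1, 0, ∞]
  [15, 11, 18, 0]
D(1):
  [0, ∞, ∞, 3]
  [∞, 0, ∞, 20]
  [∞, -1, 0, ∞]
  [15, 11, 18, 0]
D(2):
  [0, ∞, ∞, 3]
  [∞, 0, ∞, 20]
  [∞, -1, 0, 19]
  [15, 11, 18, 0]
D(3):
  [0, ∞, ∞, 3]
  [∞, 0, ∞, 20]
  [∞, -1, 0, 19]
  [15, 11, 18, 0]
D(4):
  [0, 14, 21, 3]
  [35, 0, 38, 20]
  [34, -1, 0, 19]
  [15, 11, 18, 0]
Answer: C*[1][3] = 21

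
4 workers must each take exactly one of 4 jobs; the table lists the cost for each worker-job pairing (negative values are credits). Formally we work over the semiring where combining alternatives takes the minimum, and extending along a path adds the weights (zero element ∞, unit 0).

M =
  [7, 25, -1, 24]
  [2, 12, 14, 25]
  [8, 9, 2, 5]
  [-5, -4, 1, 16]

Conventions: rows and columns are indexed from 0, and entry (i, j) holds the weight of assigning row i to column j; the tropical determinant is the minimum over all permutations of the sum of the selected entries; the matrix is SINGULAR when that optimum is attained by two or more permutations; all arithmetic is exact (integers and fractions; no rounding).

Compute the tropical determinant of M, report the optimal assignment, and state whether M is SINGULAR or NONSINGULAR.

σ = (0, 1, 2, 3): 7 + 12 + 2 + 16 = 37
σ = (0, 1, 3, 2): 7 + 12 + 5 + 1 = 25
σ = (0, 2, 1, 3): 7 + 14 + 9 + 16 = 46
σ = (0, 2, 3, 1): 7 + 14 + 5 + (-4) = 22
σ = (0, 3, 1, 2): 7 + 25 + 9 + 1 = 42
σ = (0, 3, 2, 1): 7 + 25 + 2 + (-4) = 30
σ = (1, 0, 2, 3): 25 + 2 + 2 + 16 = 45
σ = (1, 0, 3, 2): 25 + 2 + 5 + 1 = 33
σ = (1, 2, 0, 3): 25 + 14 + 8 + 16 = 63
σ = (1, 2, 3, 0): 25 + 14 + 5 + (-5) = 39
σ = (1, 3, 0, 2): 25 + 25 + 8 + 1 = 59
σ = (1, 3, 2, 0): 25 + 25 + 2 + (-5) = 47
σ = (2, 0, 1, 3): (-1) + 2 + 9 + 16 = 26
σ = (2, 0, 3, 1): (-1) + 2 + 5 + (-4) = 2
σ = (2, 1, 0, 3): (-1) + 12 + 8 + 16 = 35
σ = (2, 1, 3, 0): (-1) + 12 + 5 + (-5) = 11
σ = (2, 3, 0, 1): (-1) + 25 + 8 + (-4) = 28
σ = (2, 3, 1, 0): (-1) + 25 + 9 + (-5) = 28
σ = (3, 0, 1, 2): 24 + 2 + 9 + 1 = 36
σ = (3, 0, 2, 1): 24 + 2 + 2 + (-4) = 24
σ = (3, 1, 0, 2): 24 + 12 + 8 + 1 = 45
σ = (3, 1, 2, 0): 24 + 12 + 2 + (-5) = 33
σ = (3, 2, 0, 1): 24 + 14 + 8 + (-4) = 42
σ = (3, 2, 1, 0): 24 + 14 + 9 + (-5) = 42
Optimal value attained by: σ = (2, 0, 3, 1).
Answer: det⊕(M) = 2; verdict: NONSINGULAR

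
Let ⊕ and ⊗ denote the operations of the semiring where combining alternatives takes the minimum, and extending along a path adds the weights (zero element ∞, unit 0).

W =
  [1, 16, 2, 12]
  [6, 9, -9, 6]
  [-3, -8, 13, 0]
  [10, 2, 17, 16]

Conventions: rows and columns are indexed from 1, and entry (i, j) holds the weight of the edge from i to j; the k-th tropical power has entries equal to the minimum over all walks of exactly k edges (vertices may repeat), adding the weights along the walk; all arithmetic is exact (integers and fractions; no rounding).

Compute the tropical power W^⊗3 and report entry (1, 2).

W^⊗2:
  [-1, -6, 3, 2]
  [-12, -17, 0, -9]
  [-2, 1, -17, -2]
  [8, 9, -7, 8]
W^⊗3:
  [0, -5, -15, 0]
  [-11, -8, -26, -11]
  [-20, -25, -8, -17]
  [-10, -15, 0, -7]
Key observation: the optimum is the walk 1->1->3->2, with weight 1 + 2 + (-8) = -5.
Optimal value attained by: walk 1->1->3->2.
Answer: (W^⊗3)[1][2] = -5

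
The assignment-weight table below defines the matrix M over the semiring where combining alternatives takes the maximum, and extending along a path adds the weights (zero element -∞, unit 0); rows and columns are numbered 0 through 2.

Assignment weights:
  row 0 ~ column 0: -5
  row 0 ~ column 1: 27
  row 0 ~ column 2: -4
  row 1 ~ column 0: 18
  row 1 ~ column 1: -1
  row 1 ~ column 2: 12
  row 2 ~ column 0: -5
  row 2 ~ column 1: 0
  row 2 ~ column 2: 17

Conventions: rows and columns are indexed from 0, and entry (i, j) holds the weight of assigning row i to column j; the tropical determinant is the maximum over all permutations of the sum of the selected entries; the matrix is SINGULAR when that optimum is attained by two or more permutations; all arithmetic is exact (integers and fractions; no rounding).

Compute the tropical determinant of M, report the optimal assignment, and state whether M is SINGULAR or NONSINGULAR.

σ = (0, 1, 2): (-5) + (-1) + 17 = 11
σ = (0, 2, 1): (-5) + 12 + 0 = 7
σ = (1, 0, 2): 27 + 18 + 17 = 62
σ = (1, 2, 0): 27 + 12 + (-5) = 34
σ = (2, 0, 1): (-4) + 18 + 0 = 14
σ = (2, 1, 0): (-4) + (-1) + (-5) = -10
Optimal value attained by: σ = (1, 0, 2).
Answer: det⊕(M) = 62; verdict: NONSINGULAR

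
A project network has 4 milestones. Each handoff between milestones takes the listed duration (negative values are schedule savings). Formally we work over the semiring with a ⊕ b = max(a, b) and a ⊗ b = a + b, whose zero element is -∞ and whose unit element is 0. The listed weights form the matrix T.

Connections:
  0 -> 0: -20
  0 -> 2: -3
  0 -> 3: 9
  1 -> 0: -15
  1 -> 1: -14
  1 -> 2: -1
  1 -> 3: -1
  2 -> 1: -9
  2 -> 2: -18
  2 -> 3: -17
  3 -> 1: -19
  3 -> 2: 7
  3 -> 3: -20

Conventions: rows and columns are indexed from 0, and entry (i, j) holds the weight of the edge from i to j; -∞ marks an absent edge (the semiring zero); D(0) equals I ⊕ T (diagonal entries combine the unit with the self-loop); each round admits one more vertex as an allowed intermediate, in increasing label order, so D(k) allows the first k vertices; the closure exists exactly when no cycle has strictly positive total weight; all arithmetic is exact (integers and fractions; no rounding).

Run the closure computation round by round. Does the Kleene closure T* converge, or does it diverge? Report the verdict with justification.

D(0):
  [0, -∞, -3, 9]
  [-15, 0, -1, -1]
  [-∞, -9, 0, -17]
  [-∞, -19, 7, 0]
D(1):
  [0, -∞, -3, 9]
  [-15, 0, -1, -1]
  [-∞, -9, 0, -17]
  [-∞, -19, 7, 0]
D(2):
  [0, -∞, -3, 9]
  [-15, 0, -1, -1]
  [-24, -9, 0, -10]
  [-34, -19, 7, 0]
D(3):
  [0, -12, -3, 9]
  [-15, 0, -1, -1]
  [-24, -9, 0, -10]
  [-17, -2, 7, 0]
D(4):
  [0, 7, 16, 9]
  [-15, 0, 6, -1]
  [-24, -9, 0, -10]
  [-17, -2, 7, 0]
Key observation: every diagonal entry stays at the unit through all rounds, so no improving cycle exists.
Answer: CONVERGES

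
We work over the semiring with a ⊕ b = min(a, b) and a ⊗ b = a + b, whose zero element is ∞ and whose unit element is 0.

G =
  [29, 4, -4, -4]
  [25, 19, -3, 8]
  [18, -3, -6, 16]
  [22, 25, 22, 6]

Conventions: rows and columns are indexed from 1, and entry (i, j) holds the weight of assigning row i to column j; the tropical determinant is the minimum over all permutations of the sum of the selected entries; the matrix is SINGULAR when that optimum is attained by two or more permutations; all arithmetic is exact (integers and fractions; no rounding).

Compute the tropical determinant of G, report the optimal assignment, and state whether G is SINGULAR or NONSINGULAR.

σ = (1, 2, 3, 4): 29 + 19 + (-6) + 6 = 48
σ = (1, 2, 4, 3): 29 + 19 + 16 + 22 = 86
σ = (1, 3, 2, 4): 29 + (-3) + (-3) + 6 = 29
σ = (1, 3, 4, 2): 29 + (-3) + 16 + 25 = 67
σ = (1, 4, 2, 3): 29 + 8 + (-3) + 22 = 56
σ = (1, 4, 3, 2): 29 + 8 + (-6) + 25 = 56
σ = (2, 1, 3, 4): 4 + 25 + (-6) + 6 = 29
σ = (2, 1, 4, 3): 4 + 25 + 16 + 22 = 67
σ = (2, 3, 1, 4): 4 + (-3) + 18 + 6 = 25
σ = (2, 3, 4, 1): 4 + (-3) + 16 + 22 = 39
σ = (2, 4, 1, 3): 4 + 8 + 18 + 22 = 52
σ = (2, 4, 3, 1): 4 + 8 + (-6) + 22 = 28
σ = (3, 1, 2, 4): (-4) + 25 + (-3) + 6 = 24
σ = (3, 1, 4, 2): (-4) + 25 + 16 + 25 = 62
σ = (3, 2, 1, 4): (-4) + 19 + 18 + 6 = 39
σ = (3, 2, 4, 1): (-4) + 19 + 16 + 22 = 53
σ = (3, 4, 1, 2): (-4) + 8 + 18 + 25 = 47
σ = (3, 4, 2, 1): (-4) + 8 + (-3) + 22 = 23
σ = (4, 1, 2, 3): (-4) + 25 + (-3) + 22 = 40
σ = (4, 1, 3, 2): (-4) + 25 + (-6) + 25 = 40
σ = (4, 2, 1, 3): (-4) + 19 + 18 + 22 = 55
σ = (4, 2, 3, 1): (-4) + 19 + (-6) + 22 = 31
σ = (4, 3, 1, 2): (-4) + (-3) + 18 + 25 = 36
σ = (4, 3, 2, 1): (-4) + (-3) + (-3) + 22 = 12
Optimal value attained by: σ = (4, 3, 2, 1).
Answer: det⊕(G) = 12; verdict: NONSINGULAR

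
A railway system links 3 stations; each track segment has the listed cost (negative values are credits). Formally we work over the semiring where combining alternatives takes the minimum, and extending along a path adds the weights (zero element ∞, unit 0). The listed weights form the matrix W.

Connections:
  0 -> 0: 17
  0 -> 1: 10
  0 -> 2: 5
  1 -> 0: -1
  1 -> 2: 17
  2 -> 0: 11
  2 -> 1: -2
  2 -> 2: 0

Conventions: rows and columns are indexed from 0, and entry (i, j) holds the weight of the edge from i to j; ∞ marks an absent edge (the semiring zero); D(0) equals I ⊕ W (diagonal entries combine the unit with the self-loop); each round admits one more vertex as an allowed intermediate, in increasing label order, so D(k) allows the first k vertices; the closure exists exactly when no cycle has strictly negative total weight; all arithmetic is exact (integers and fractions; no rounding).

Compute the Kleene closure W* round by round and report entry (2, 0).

D(0):
  [0, 10, 5]
  [-1, 0, 17]
  [11, -2, 0]
D(1):
  [0, 10, 5]
  [-1, 0, 4]
  [11, -2, 0]
D(2):
  [0, 10, 5]
  [-1, 0, 4]
  [-3, -2, 0]
D(3):
  [0, 3, 5]
  [-1, 0, 4]
  [-3, -2, 0]
Answer: W*[2][0] = -3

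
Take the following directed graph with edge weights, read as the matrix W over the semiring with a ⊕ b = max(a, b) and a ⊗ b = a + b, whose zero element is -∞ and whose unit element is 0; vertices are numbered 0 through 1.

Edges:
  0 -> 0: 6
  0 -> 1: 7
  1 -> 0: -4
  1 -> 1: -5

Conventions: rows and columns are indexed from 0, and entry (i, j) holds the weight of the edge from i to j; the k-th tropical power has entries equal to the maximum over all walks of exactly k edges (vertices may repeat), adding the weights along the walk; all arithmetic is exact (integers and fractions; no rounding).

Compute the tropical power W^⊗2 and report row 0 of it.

W^⊗2:
  [12, 13]
  [2, 3]
Answer: row 0 of W^⊗2 = [12, 13]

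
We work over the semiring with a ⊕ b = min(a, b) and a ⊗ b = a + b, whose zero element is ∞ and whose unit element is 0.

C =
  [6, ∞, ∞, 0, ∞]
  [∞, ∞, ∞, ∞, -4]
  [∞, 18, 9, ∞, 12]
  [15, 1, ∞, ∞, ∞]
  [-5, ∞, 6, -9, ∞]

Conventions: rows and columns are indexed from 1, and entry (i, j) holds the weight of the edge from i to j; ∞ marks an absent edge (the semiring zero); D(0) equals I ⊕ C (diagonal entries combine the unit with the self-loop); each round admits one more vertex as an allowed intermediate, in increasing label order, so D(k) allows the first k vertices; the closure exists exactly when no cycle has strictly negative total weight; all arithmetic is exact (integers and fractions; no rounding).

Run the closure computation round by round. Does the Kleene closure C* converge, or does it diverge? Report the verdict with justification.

D(0):
  [0, ∞, ∞, 0, ∞]
  [∞, 0, ∞, ∞, -4]
  [∞, 18, 0, ∞, 12]
  [15, 1, ∞, 0, ∞]
  [-5, ∞, 6, -9, 0]
D(1):
  [0, ∞, ∞, 0, ∞]
  [∞, 0, ∞, ∞, -4]
  [∞, 18, 0, ∞, 12]
  [15, 1, ∞, 0, ∞]
  [-5, ∞, 6, -9, 0]
D(2):
  [0, ∞, ∞, 0, ∞]
  [∞, 0, ∞, ∞, -4]
  [∞, 18, 0, ∞, 12]
  [15, 1, ∞, 0, -3]
  [-5, ∞, 6, -9, 0]
D(3):
  [0, ∞, ∞, 0, ∞]
  [∞, 0, ∞, ∞, -4]
  [∞, 18, 0, ∞, 12]
  [15, 1, ∞, 0, -3]
  [-5, 24, 6, -9, 0]
Detection: at round 4, diagonal entry (5, 5) turns strictly negative.
Key observation: the cycle 5->1->4->2->5 has total weight (-5) + 0 + 1 + (-4), which is strictly negative.
Answer: DIVERGES — negative cycle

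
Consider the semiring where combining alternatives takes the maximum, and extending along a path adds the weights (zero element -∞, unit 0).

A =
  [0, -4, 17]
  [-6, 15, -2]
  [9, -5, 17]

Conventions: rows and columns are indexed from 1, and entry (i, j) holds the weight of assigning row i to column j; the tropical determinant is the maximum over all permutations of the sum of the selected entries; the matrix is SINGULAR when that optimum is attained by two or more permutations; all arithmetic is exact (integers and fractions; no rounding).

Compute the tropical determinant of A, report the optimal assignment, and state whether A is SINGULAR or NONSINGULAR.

σ = (1, 2, 3): 0 + 15 + 17 = 32
σ = (1, 3, 2): 0 + (-2) + (-5) = -7
σ = (2, 1, 3): (-4) + (-6) + 17 = 7
σ = (2, 3, 1): (-4) + (-2) + 9 = 3
σ = (3, 1, 2): 17 + (-6) + (-5) = 6
σ = (3, 2, 1): 17 + 15 + 9 = 41
Optimal value attained by: σ = (3, 2, 1).
Answer: det⊕(A) = 41; verdict: NONSINGULAR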